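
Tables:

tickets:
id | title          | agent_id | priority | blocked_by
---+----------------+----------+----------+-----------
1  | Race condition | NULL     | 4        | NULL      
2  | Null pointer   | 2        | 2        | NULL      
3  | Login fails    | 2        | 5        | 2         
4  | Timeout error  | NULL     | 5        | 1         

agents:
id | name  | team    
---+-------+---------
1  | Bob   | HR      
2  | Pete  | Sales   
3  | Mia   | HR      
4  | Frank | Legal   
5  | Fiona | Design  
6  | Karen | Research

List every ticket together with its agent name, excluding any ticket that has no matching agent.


INNER JOIN keeps only tickets rows whose agent_id matches an id in agents. Walk through each ticket:
  - ticket 1 (Race condition): agent_id=NULL, no match -> dropped
  - ticket 2 (Null pointer): agent_id=2 -> matches Pete
  - ticket 3 (Login fails): agent_id=2 -> matches Pete
  - ticket 4 (Timeout error): agent_id=NULL, no match -> dropped
So 2 of 4 rows are dropped.

SQL:
SELECT a.title, b.name AS agent
FROM tickets a
INNER JOIN agents b ON a.agent_id = b.id

Result:
title        | agent
-------------+------
Null pointer | Pete 
Login fails  | Pete 


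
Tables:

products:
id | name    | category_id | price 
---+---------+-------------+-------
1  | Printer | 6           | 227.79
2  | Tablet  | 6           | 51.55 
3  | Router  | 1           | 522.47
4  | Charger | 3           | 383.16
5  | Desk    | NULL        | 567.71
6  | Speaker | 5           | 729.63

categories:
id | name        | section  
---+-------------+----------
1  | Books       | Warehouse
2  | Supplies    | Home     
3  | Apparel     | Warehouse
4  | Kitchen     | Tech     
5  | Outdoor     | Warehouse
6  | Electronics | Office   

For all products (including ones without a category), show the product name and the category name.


LEFT JOIN keeps every row from products (the left table); where category_id has no match in categories, the category columns become NULL. Walk through each product:
  - product 1 (Printer): category_id=6 -> matches Electronics
  - product 2 (Tablet): category_id=6 -> matches Electronics
  - product 3 (Router): category_id=1 -> matches Books
  - product 4 (Charger): category_id=3 -> matches Apparel
  - product 5 (Desk): category_id=NULL, no match -> kept with NULL
  - product 6 (Speaker): category_id=5 -> matches Outdoor
All 6 rows appear; 1 has NULL category.

SQL:
SELECT a.name, b.name AS category
FROM products a
LEFT JOIN categories b ON a.category_id = b.id

Result:
name    | category   
--------+------------
Printer | Electronics
Tablet  | Electronics
Router  | Books      
Charger | Apparel    
Desk    | NULL       
Speaker | Outdoor    


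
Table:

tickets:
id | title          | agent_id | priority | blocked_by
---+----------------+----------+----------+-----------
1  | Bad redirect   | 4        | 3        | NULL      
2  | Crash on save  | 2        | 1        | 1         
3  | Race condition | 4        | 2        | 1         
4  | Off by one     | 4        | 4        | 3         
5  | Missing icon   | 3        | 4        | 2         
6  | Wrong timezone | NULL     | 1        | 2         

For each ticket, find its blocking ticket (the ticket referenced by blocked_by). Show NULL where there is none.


This is a self-join: tickets is joined to a second copy of itself, matching each row's blocked_by to another row's id. Use LEFT JOIN so rows with blocked_by=NULL are kept.
  - ticket 1 (Bad redirect): blocked_by=NULL -> NULL
  - ticket 2 (Crash on save): blocked_by=1 -> Bad redirect
  - ticket 3 (Race condition): blocked_by=1 -> Bad redirect
  - ticket 4 (Off by one): blocked_by=3 -> Race condition
  - ticket 5 (Missing icon): blocked_by=2 -> Crash on save
  - ticket 6 (Wrong timezone): blocked_by=2 -> Crash on save

SQL:
SELECT a.title AS item, b.title AS blocked_by
FROM tickets a
LEFT JOIN tickets b ON a.blocked_by = b.id

Result:
item           | blocked_by    
---------------+---------------
Bad redirect   | NULL          
Crash on save  | Bad redirect  
Race condition | Bad redirect  
Off by one     | Race condition
Missing icon   | Crash on save 
Wrong timezone | Crash on save 


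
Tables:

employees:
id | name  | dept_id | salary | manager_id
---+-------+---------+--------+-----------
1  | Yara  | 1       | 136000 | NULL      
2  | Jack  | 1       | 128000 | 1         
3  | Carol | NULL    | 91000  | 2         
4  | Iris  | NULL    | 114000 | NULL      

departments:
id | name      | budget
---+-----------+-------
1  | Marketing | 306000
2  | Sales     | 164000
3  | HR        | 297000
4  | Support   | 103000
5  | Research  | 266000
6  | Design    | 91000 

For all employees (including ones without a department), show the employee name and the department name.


LEFT JOIN keeps every row from employees (the left table); where dept_id has no match in departments, the department columns become NULL. Walk through each employee:
  - employee 1 (Yara): dept_id=1 -> matches Marketing
  - employee 2 (Jack): dept_id=1 -> matches Marketing
  - employee 3 (Carol): dept_id=NULL, no match -> kept with NULL
  - employee 4 (Iris): dept_id=NULL, no match -> kept with NULL
All 4 rows appear; 2 have NULL department.

SQL:
SELECT a.name, b.name AS department
FROM employees a
LEFT JOIN departments b ON a.dept_id = b.id

Result:
name  | department
------+-----------
Yara  | Marketing 
Jack  | Marketing 
Carol | NULL      
Iris  | NULL      


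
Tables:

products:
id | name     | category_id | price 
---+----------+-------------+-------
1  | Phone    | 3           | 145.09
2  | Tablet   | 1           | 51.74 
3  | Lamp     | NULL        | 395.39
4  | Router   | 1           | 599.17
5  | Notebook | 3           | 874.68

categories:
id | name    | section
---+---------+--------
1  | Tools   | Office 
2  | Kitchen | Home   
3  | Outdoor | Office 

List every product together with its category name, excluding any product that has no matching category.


INNER JOIN keeps only products rows whose category_id matches an id in categories. Walk through each product:
  - product 1 (Phone): category_id=3 -> matches Outdoor
  - product 2 (Tablet): category_id=1 -> matches Tools
  - product 3 (Lamp): category_id=NULL, no match -> dropped
  - product 4 (Router): category_id=1 -> matches Tools
  - product 5 (Notebook): category_id=3 -> matches Outdoor
So 1 of 5 rows is dropped.

SQL:
SELECT a.name, b.name AS category
FROM products a
INNER JOIN categories b ON a.category_id = b.id

Result:
name     | category
---------+---------
Phone    | Outdoor 
Tablet   | Tools   
Router   | Tools   
Notebook | Outdoor 


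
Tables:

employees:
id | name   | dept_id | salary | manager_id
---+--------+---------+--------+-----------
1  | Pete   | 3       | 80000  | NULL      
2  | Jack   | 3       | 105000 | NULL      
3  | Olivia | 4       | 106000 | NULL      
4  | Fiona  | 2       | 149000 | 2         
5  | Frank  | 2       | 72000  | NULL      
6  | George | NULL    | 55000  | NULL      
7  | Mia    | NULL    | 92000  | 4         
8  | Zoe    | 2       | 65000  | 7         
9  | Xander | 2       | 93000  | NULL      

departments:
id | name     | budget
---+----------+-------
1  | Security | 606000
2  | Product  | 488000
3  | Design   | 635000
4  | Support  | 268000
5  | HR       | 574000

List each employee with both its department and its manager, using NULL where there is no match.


Two LEFT JOINs from the same base table employees: one to departments via dept_id, one to employees itself via manager_id. Both are LEFT so every employee is preserved.
Match against departments:
  - employee 1 (Pete): dept_id=3 -> matches Design
  - employee 2 (Jack): dept_id=3 -> matches Design
  - employee 3 (Olivia): dept_id=4 -> matches Support
  - employee 4 (Fiona): dept_id=2 -> matches Product
  - employee 5 (Frank): dept_id=2 -> matches Product
  - employee 6 (George): dept_id=NULL, no match -> kept with NULL
  - employee 7 (Mia): dept_id=NULL, no match -> kept with NULL
  - employee 8 (Zoe): dept_id=2 -> matches Product
  - employee 9 (Xander): dept_id=2 -> matches Product
Match against employees (self):
  - employee 1 (Pete): manager_id=NULL -> NULL
  - employee 2 (Jack): manager_id=NULL -> NULL
  - employee 3 (Olivia): manager_id=NULL -> NULL
  - employee 4 (Fiona): manager_id=2 -> Jack
  - employee 5 (Frank): manager_id=NULL -> NULL
  - employee 6 (George): manager_id=NULL -> NULL
  - employee 7 (Mia): manager_id=4 -> Fiona
  - employee 8 (Zoe): manager_id=7 -> Mia
  - employee 9 (Xander): manager_id=NULL -> NULL

SQL:
SELECT a.name, b.name AS department, c.name AS manager
FROM employees a
LEFT JOIN departments b ON a.dept_id = b.id
LEFT JOIN employees c ON a.manager_id = c.id

Result:
name   | department | manager
-------+------------+--------
Pete   | Design     | NULL   
Jack   | Design     | NULL   
Olivia | Support    | NULL   
Fiona  | Product    | Jack   
Frank  | Product    | NULL   
George | NULL       | NULL   
Mia    | NULL       | Fiona  
Zoe    | Product    | Mia    
Xander | Product    | NULL   


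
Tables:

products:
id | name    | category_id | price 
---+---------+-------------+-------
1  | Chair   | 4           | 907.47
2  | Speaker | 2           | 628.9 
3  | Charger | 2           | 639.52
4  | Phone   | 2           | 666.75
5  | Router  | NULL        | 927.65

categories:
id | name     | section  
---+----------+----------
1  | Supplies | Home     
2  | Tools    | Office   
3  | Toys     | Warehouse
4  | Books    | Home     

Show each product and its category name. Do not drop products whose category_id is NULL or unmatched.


LEFT JOIN keeps every row from products (the left table); where category_id has no match in categories, the category columns become NULL. Walk through each product:
  - product 1 (Chair): category_id=4 -> matches Books
  - product 2 (Speaker): category_id=2 -> matches Tools
  - product 3 (Charger): category_id=2 -> matches Tools
  - product 4 (Phone): category_id=2 -> matches Tools
  - product 5 (Router): category_id=NULL, no match -> kept with NULL
All 5 rows appear; 1 has NULL category.

SQL:
SELECT a.name, b.name AS category
FROM products a
LEFT JOIN categories b ON a.category_id = b.id

Result:
name    | category
--------+---------
Chair   | Books   
Speaker | Tools   
Charger | Tools   
Phone   | Tools   
Router  | NULL    


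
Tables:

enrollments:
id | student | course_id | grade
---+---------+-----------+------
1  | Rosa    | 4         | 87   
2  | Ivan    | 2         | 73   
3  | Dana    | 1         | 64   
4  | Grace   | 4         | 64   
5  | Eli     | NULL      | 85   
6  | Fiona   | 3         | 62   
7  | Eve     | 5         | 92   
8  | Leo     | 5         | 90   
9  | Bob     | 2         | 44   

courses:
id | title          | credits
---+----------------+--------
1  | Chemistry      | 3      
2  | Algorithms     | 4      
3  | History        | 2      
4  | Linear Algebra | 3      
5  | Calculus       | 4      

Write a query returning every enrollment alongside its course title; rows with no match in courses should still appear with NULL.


LEFT JOIN keeps every row from enrollments (the left table); where course_id has no match in courses, the course columns become NULL. Walk through each enrollment:
  - enrollment 1 (Rosa): course_id=4 -> matches Linear Algebra
  - enrollment 2 (Ivan): course_id=2 -> matches Algorithms
  - enrollment 3 (Dana): course_id=1 -> matches Chemistry
  - enrollment 4 (Grace): course_id=4 -> matches Linear Algebra
  - enrollment 5 (Eli): course_id=NULL, no match -> kept with NULL
  - enrollment 6 (Fiona): course_id=3 -> matches History
  - enrollment 7 (Eve): course_id=5 -> matches Calculus
  - enrollment 8 (Leo): course_id=5 -> matches Calculus
  - enrollment 9 (Bob): course_id=2 -> matches Algorithms
All 9 rows appear; 1 has NULL course.

SQL:
SELECT a.student, b.title AS course
FROM enrollments a
LEFT JOIN courses b ON a.course_id = b.id

Result:
student | course        
--------+---------------
Rosa    | Linear Algebra
Ivan    | Algorithms    
Dana    | Chemistry     
Grace   | Linear Algebra
Eli     | NULL          
Fiona   | History       
Eve     | Calculus      
Leo     | Calculus      
Bob     | Algorithms    


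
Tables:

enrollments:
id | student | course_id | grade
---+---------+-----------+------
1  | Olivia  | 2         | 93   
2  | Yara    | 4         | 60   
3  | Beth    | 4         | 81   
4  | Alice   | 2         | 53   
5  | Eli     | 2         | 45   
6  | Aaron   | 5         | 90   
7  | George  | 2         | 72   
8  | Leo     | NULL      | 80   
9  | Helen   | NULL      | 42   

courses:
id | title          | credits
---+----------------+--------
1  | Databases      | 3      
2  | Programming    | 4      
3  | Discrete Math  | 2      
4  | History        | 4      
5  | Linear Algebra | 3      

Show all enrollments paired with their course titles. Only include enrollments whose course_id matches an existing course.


INNER JOIN keeps only enrollments rows whose course_id matches an id in courses. Walk through each enrollment:
  - enrollment 1 (Olivia): course_id=2 -> matches Programming
  - enrollment 2 (Yara): course_id=4 -> matches History
  - enrollment 3 (Beth): course_id=4 -> matches History
  - enrollment 4 (Alice): course_id=2 -> matches Programming
  - enrollment 5 (Eli): course_id=2 -> matches Programming
  - enrollment 6 (Aaron): course_id=5 -> matches Linear Algebra
  - enrollment 7 (George): course_id=2 -> matches Programming
  - enrollment 8 (Leo): course_id=NULL, no match -> dropped
  - enrollment 9 (Helen): course_id=NULL, no match -> dropped
So 2 of 9 rows are dropped.

SQL:
SELECT a.student, b.title AS course
FROM enrollments a
INNER JOIN courses b ON a.course_id = b.id

Result:
student | course        
--------+---------------
Olivia  | Programming   
Yara    | History       
Beth    | History       
Alice   | Programming   
Eli     | Programming   
Aaron   | Linear Algebra
George  | Programming   


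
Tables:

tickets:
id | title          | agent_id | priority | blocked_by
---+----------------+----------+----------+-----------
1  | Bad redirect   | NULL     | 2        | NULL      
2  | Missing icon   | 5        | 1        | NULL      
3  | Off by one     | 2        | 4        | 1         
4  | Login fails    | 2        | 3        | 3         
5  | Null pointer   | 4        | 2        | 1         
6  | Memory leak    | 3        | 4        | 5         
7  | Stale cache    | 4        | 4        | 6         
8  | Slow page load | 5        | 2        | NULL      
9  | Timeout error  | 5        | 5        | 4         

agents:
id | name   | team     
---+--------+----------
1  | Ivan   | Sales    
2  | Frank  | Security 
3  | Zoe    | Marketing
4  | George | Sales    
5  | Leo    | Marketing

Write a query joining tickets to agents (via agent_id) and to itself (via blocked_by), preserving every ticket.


Two LEFT JOINs from the same base table tickets: one to agents via agent_id, one to tickets itself via blocked_by. Both are LEFT so every ticket is preserved.
Match against agents:
  - ticket 1 (Bad redirect): agent_id=NULL, no match -> kept with NULL
  - ticket 2 (Missing icon): agent_id=5 -> matches Leo
  - ticket 3 (Off by one): agent_id=2 -> matches Frank
  - ticket 4 (Login fails): agent_id=2 -> matches Frank
  - ticket 5 (Null pointer): agent_id=4 -> matches George
  - ticket 6 (Memory leak): agent_id=3 -> matches Zoe
  - ticket 7 (Stale cache): agent_id=4 -> matches George
  - ticket 8 (Slow page load): agent_id=5 -> matches Leo
  - ticket 9 (Timeout error): agent_id=5 -> matches Leo
Match against tickets (self):
  - ticket 1 (Bad redirect): blocked_by=NULL -> NULL
  - ticket 2 (Missing icon): blocked_by=NULL -> NULL
  - ticket 3 (Off by one): blocked_by=1 -> Bad redirect
  - ticket 4 (Login fails): blocked_by=3 -> Off by one
  - ticket 5 (Null pointer): blocked_by=1 -> Bad redirect
  - ticket 6 (Memory leak): blocked_by=5 -> Null pointer
  - ticket 7 (Stale cache): blocked_by=6 -> Memory leak
  - ticket 8 (Slow page load): blocked_by=NULL -> NULL
  - ticket 9 (Timeout error): blocked_by=4 -> Login fails

SQL:
SELECT a.title, b.name AS agent, c.title AS blocked_by
FROM tickets a
LEFT JOIN agents b ON a.agent_id = b.id
LEFT JOIN tickets c ON a.blocked_by = c.id

Result:
title          | agent  | blocked_by  
---------------+--------+-------------
Bad redirect   | NULL   | NULL        
Missing icon   | Leo    | NULL        
Off by one     | Frank  | Bad redirect
Login fails    | Frank  | Off by one  
Null pointer   | George | Bad redirect
Memory leak    | Zoe    | Null pointer
Stale cache    | George | Memory leak 
Slow page load | Leo    | NULL        
Timeout error  | Leo    | Login fails 


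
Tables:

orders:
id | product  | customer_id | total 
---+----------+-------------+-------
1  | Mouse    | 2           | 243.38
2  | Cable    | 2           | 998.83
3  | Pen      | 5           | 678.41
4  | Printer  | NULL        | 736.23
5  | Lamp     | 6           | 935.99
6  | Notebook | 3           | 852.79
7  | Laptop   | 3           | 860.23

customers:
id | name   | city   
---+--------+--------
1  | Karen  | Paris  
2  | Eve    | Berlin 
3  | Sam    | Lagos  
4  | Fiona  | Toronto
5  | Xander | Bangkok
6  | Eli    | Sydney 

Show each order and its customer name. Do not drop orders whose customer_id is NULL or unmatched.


LEFT JOIN keeps every row from orders (the left table); where customer_id has no match in customers, the customer columns become NULL. Walk through each order:
  - order 1 (Mouse): customer_id=2 -> matches Eve
  - order 2 (Cable): customer_id=2 -> matches Eve
  - order 3 (Pen): customer_id=5 -> matches Xander
  - order 4 (Printer): customer_id=NULL, no match -> kept with NULL
  - order 5 (Lamp): customer_id=6 -> matches Eli
  - order 6 (Notebook): customer_id=3 -> matches Sam
  - order 7 (Laptop): customer_id=3 -> matches Sam
All 7 rows appear; 1 has NULL customer.

SQL:
SELECT a.product, b.name AS customer
FROM orders a
LEFT JOIN customers b ON a.customer_id = b.id

Result:
product  | customer
---------+---------
Mouse    | Eve     
Cable    | Eve     
Pen      | Xander  
Printer  | NULL    
Lamp     | Eli     
Notebook | Sam     
Laptop   | Sam     


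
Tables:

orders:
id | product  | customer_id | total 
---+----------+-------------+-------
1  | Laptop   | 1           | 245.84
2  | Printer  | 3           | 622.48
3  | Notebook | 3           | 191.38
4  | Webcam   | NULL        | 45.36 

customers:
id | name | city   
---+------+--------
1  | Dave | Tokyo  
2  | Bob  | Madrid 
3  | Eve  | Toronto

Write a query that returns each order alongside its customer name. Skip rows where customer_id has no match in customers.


INNER JOIN keeps only orders rows whose customer_id matches an id in customers. Walk through each order:
  - order 1 (Laptop): customer_id=1 -> matches Dave
  - order 2 (Printer): customer_id=3 -> matches Eve
  - order 3 (Notebook): customer_id=3 -> matches Eve
  - order 4 (Webcam): customer_id=NULL, no match -> dropped
So 1 of 4 rows is dropped.

SQL:
SELECT a.product, b.name AS customer
FROM orders a
INNER JOIN customers b ON a.customer_id = b.id

Result:
product  | customer
---------+---------
Laptop   | Dave    
Printer  | Eve     
Notebook | Eve     


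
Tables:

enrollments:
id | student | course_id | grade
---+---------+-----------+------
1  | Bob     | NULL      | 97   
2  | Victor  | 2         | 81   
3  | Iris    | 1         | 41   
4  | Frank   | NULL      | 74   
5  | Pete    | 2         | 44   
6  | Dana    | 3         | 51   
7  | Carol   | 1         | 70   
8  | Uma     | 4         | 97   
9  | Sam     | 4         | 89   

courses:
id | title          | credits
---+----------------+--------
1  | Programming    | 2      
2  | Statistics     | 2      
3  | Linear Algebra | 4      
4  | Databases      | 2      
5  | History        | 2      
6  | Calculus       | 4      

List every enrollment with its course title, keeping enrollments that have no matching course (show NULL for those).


LEFT JOIN keeps every row from enrollments (the left table); where course_id has no match in courses, the course columns become NULL. Walk through each enrollment:
  - enrollment 1 (Bob): course_id=NULL, no match -> kept with NULL
  - enrollment 2 (Victor): course_id=2 -> matches Statistics
  - enrollment 3 (Iris): course_id=1 -> matches Programming
  - enrollment 4 (Frank): course_id=NULL, no match -> kept with NULL
  - enrollment 5 (Pete): course_id=2 -> matches Statistics
  - enrollment 6 (Dana): course_id=3 -> matches Linear Algebra
  - enrollment 7 (Carol): course_id=1 -> matches Programming
  - enrollment 8 (Uma): course_id=4 -> matches Databases
  - enrollment 9 (Sam): course_id=4 -> matches Databases
All 9 rows appear; 2 have NULL course.

SQL:
SELECT a.student, b.title AS course
FROM enrollments a
LEFT JOIN courses b ON a.course_id = b.id

Result:
student | course        
--------+---------------
Bob     | NULL          
Victor  | Statistics    
Iris    | Programming   
Frank   | NULL          
Pete    | Statistics    
Dana    | Linear Algebra
Carol   | Programming   
Uma     | Databases     
Sam     | Databases     


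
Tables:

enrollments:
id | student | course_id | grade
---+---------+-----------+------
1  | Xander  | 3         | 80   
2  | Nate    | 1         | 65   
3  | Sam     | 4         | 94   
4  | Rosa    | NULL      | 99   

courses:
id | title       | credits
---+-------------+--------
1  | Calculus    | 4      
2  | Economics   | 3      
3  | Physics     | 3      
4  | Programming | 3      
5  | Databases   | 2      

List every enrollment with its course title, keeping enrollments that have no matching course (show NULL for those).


LEFT JOIN keeps every row from enrollments (the left table); where course_id has no match in courses, the course columns become NULL. Walk through each enrollment:
  - enrollment 1 (Xander): course_id=3 -> matches Physics
  - enrollment 2 (Nate): course_id=1 -> matches Calculus
  - enrollment 3 (Sam): course_id=4 -> matches Programming
  - enrollment 4 (Rosa): course_id=NULL, no match -> kept with NULL
All 4 rows appear; 1 has NULL course.

SQL:
SELECT a.student, b.title AS course
FROM enrollments a
LEFT JOIN courses b ON a.course_id = b.id

Result:
student | course     
--------+------------
Xander  | Physics    
Nate    | Calculus   
Sam     | Programming
Rosa    | NULL       


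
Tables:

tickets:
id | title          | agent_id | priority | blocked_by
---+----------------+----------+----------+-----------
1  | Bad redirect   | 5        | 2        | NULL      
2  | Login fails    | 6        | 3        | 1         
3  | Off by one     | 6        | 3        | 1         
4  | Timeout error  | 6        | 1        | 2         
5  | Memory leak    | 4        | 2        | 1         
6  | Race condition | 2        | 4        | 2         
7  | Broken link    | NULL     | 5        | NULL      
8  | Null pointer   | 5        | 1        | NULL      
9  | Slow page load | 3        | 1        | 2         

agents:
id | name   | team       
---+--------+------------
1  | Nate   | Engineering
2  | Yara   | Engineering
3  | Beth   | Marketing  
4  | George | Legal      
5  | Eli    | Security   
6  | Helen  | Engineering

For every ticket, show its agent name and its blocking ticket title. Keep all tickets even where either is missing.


Two LEFT JOINs from the same base table tickets: one to agents via agent_id, one to tickets itself via blocked_by. Both are LEFT so every ticket is preserved.
Match against agents:
  - ticket 1 (Bad redirect): agent_id=5 -> matches Eli
  - ticket 2 (Login fails): agent_id=6 -> matches Helen
  - ticket 3 (Off by one): agent_id=6 -> matches Helen
  - ticket 4 (Timeout error): agent_id=6 -> matches Helen
  - ticket 5 (Memory leak): agent_id=4 -> matches George
  - ticket 6 (Race condition): agent_id=2 -> matches Yara
  - ticket 7 (Broken link): agent_id=NULL, no match -> kept with NULL
  - ticket 8 (Null pointer): agent_id=5 -> matches Eli
  - ticket 9 (Slow page load): agent_id=3 -> matches Beth
Match against tickets (self):
  - ticket 1 (Bad redirect): blocked_by=NULL -> NULL
  - ticket 2 (Login fails): blocked_by=1 -> Bad redirect
  - ticket 3 (Off by one): blocked_by=1 -> Bad redirect
  - ticket 4 (Timeout error): blocked_by=2 -> Login fails
  - ticket 5 (Memory leak): blocked_by=1 -> Bad redirect
  - ticket 6 (Race condition): blocked_by=2 -> Login fails
  - ticket 7 (Broken link): blocked_by=NULL -> NULL
  - ticket 8 (Null pointer): blocked_by=NULL -> NULL
  - ticket 9 (Slow page load): blocked_by=2 -> Login fails

SQL:
SELECT a.title, b.name AS agent, c.title AS blocked_by
FROM tickets a
LEFT JOIN agents b ON a.agent_id = b.id
LEFT JOIN tickets c ON a.blocked_by = c.id

Result:
title          | agent  | blocked_by  
---------------+--------+-------------
Bad redirect   | Eli    | NULL        
Login fails    | Helen  | Bad redirect
Off by one     | Helen  | Bad redirect
Timeout error  | Helen  | Login fails 
Memory leak    | George | Bad redirect
Race condition | Yara   | Login fails 
Broken link    | NULL   | NULL        
Null pointer   | Eli    | NULL        
Slow page load | Beth   | Login fails 


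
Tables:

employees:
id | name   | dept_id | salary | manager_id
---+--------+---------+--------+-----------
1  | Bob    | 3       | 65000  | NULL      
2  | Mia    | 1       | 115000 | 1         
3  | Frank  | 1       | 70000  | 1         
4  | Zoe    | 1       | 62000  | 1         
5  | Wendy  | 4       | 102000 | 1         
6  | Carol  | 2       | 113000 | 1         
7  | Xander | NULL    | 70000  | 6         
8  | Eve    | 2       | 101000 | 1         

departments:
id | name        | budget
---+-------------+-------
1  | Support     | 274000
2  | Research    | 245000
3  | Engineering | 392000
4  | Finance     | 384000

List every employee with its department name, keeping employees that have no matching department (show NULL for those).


LEFT JOIN keeps every row from employees (the left table); where dept_id has no match in departments, the department columns become NULL. Walk through each employee:
  - employee 1 (Bob): dept_id=3 -> matches Engineering
  - employee 2 (Mia): dept_id=1 -> matches Support
  - employee 3 (Frank): dept_id=1 -> matches Support
  - employee 4 (Zoe): dept_id=1 -> matches Support
  - employee 5 (Wendy): dept_id=4 -> matches Finance
  - employee 6 (Carol): dept_id=2 -> matches Research
  - employee 7 (Xander): dept_id=NULL, no match -> kept with NULL
  - employee 8 (Eve): dept_id=2 -> matches Research
All 8 rows appear; 1 has NULL department.

SQL:
SELECT a.name, b.name AS department
FROM employees a
LEFT JOIN departments b ON a.dept_id = b.id

Result:
name   | department 
-------+------------
Bob    | Engineering
Mia    | Support    
Frank  | Support    
Zoe    | Support    
Wendy  | Finance    
Carol  | Research   
Xander | NULL       
Eve    | Research   


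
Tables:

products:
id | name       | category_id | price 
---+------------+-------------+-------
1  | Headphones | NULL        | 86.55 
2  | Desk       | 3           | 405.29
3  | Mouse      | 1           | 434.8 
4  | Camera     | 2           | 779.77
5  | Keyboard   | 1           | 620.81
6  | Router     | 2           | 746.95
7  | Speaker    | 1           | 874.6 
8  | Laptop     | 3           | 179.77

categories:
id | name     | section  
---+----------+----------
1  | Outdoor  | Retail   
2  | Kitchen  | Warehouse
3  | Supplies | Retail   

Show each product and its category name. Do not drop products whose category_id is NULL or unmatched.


LEFT JOIN keeps every row from products (the left table); where category_id has no match in categories, the category columns become NULL. Walk through each product:
  - product 1 (Headphones): category_id=NULL, no match -> kept with NULL
  - product 2 (Desk): category_id=3 -> matches Supplies
  - product 3 (Mouse): category_id=1 -> matches Outdoor
  - product 4 (Camera): category_id=2 -> matches Kitchen
  - product 5 (Keyboard): category_id=1 -> matches Outdoor
  - product 6 (Router): category_id=2 -> matches Kitchen
  - product 7 (Speaker): category_id=1 -> matches Outdoor
  - product 8 (Laptop): category_id=3 -> matches Supplies
All 8 rows appear; 1 has NULL category.

SQL:
SELECT a.name, b.name AS category
FROM products a
LEFT JOIN categories b ON a.category_id = b.id

Result:
name       | category
-----------+---------
Headphones | NULL    
Desk       | Supplies
Mouse      | Outdoor 
Camera     | Kitchen 
Keyboard   | Outdoor 
Router     | Kitchen 
Speaker    | Outdoor 
Laptop     | Supplies


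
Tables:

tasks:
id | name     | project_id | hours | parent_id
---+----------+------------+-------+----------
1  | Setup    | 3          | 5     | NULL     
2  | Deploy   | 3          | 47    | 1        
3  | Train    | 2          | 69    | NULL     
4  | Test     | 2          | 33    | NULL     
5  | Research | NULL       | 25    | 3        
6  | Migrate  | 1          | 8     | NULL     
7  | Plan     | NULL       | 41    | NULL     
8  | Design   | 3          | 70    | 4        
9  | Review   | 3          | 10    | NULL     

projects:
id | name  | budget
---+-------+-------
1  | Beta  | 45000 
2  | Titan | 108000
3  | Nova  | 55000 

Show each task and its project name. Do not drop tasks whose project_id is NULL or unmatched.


LEFT JOIN keeps every row from tasks (the left table); where project_id has no match in projects, the project columns become NULL. Walk through each task:
  - task 1 (Setup): project_id=3 -> matches Nova
  - task 2 (Deploy): project_id=3 -> matches Nova
  - task 3 (Train): project_id=2 -> matches Titan
  - task 4 (Test): project_id=2 -> matches Titan
  - task 5 (Research): project_id=NULL, no match -> kept with NULL
  - task 6 (Migrate): project_id=1 -> matches Beta
  - task 7 (Plan): project_id=NULL, no match -> kept with NULL
  - task 8 (Design): project_id=3 -> matches Nova
  - task 9 (Review): project_id=3 -> matches Nova
All 9 rows appear; 2 have NULL project.

SQL:
SELECT a.name, b.name AS project
FROM tasks a
LEFT JOIN projects b ON a.project_id = b.id

Result:
name     | project
---------+--------
Setup    | Nova   
Deploy   | Nova   
Train    | Titan  
Test     | Titan  
Research | NULL   
Migrate  | Beta   
Plan     | NULL   
Design   | Nova   
Review   | Nova   


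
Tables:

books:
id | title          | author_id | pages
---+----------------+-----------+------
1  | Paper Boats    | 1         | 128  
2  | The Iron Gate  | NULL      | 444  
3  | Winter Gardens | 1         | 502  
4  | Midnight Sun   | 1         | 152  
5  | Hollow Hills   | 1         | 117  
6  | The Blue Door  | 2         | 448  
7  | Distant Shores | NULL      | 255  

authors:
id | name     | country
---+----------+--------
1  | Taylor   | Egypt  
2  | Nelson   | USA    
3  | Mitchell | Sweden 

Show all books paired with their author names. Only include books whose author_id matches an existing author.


INNER JOIN keeps only books rows whose author_id matches an id in authors. Walk through each book:
  - book 1 (Paper Boats): author_id=1 -> matches Taylor
  - book 2 (The Iron Gate): author_id=NULL, no match -> dropped
  - book 3 (Winter Gardens): author_id=1 -> matches Taylor
  - book 4 (Midnight Sun): author_id=1 -> matches Taylor
  - book 5 (Hollow Hills): author_id=1 -> matches Taylor
  - book 6 (The Blue Door): author_id=2 -> matches Nelson
  - book 7 (Distant Shores): author_id=NULL, no match -> dropped
So 2 of 7 rows are dropped.

SQL:
SELECT a.title, b.name AS author
FROM books a
INNER JOIN authors b ON a.author_id = b.id

Result:
title          | author
---------------+-------
Paper Boats    | Taylor
Winter Gardens | Taylor
Midnight Sun   | Taylor
Hollow Hills   | Taylor
The Blue Door  | Nelson


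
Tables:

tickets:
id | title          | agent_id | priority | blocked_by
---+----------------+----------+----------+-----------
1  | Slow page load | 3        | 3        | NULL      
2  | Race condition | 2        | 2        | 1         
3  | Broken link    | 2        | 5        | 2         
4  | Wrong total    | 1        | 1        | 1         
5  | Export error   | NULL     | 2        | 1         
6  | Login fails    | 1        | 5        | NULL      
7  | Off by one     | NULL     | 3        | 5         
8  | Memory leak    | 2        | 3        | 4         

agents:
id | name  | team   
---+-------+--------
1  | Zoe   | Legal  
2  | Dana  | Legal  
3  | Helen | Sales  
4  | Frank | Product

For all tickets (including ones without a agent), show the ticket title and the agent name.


LEFT JOIN keeps every row from tickets (the left table); where agent_id has no match in agents, the agent columns become NULL. Walk through each ticket:
  - ticket 1 (Slow page load): agent_id=3 -> matches Helen
  - ticket 2 (Race condition): agent_id=2 -> matches Dana
  - ticket 3 (Broken link): agent_id=2 -> matches Dana
  - ticket 4 (Wrong total): agent_id=1 -> matches Zoe
  - ticket 5 (Export error): agent_id=NULL, no match -> kept with NULL
  - ticket 6 (Login fails): agent_id=1 -> matches Zoe
  - ticket 7 (Off by one): agent_id=NULL, no match -> kept with NULL
  - ticket 8 (Memory leak): agent_id=2 -> matches Dana
All 8 rows appear; 2 have NULL agent.

SQL:
SELECT a.title, b.name AS agent
FROM tickets a
LEFT JOIN agents b ON a.agent_id = b.id

Result:
title          | agent
---------------+------
Slow page load | Helen
Race condition | Dana 
Broken link    | Dana 
Wrong total    | Zoe  
Export error   | NULL 
Login fails    | Zoe  
Off by one     | NULL 
Memory leak    | Dana 


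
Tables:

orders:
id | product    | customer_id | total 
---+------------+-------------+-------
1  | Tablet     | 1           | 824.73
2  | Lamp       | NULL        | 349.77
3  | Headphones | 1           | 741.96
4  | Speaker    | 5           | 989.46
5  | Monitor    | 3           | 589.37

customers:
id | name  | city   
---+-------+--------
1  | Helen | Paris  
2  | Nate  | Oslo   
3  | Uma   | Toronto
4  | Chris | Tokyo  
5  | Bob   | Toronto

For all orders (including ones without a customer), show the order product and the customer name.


LEFT JOIN keeps every row from orders (the left table); where customer_id has no match in customers, the customer columns become NULL. Walk through each order:
  - order 1 (Tablet): customer_id=1 -> matches Helen
  - order 2 (Lamp): customer_id=NULL, no match -> kept with NULL
  - order 3 (Headphones): customer_id=1 -> matches Helen
  - order 4 (Speaker): customer_id=5 -> matches Bob
  - order 5 (Monitor): customer_id=3 -> matches Uma
All 5 rows appear; 1 has NULL customer.

SQL:
SELECT a.product, b.name AS customer
FROM orders a
LEFT JOIN customers b ON a.customer_id = b.id

Result:
product    | customer
-----------+---------
Tablet     | Helen   
Lamp       | NULL    
Headphones | Helen   
Speaker    | Bob     
Monitor    | Uma     


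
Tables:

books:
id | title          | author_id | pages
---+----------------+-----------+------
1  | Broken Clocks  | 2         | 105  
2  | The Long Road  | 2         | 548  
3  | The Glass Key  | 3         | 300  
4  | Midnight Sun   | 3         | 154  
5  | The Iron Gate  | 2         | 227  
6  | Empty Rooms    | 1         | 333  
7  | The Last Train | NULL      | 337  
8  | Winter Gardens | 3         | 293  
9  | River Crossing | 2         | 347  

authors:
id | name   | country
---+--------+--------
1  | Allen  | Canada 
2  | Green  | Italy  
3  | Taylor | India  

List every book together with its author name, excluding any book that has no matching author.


INNER JOIN keeps only books rows whose author_id matches an id in authors. Walk through each book:
  - book 1 (Broken Clocks): author_id=2 -> matches Green
  - book 2 (The Long Road): author_id=2 -> matches Green
  - book 3 (The Glass Key): author_id=3 -> matches Taylor
  - book 4 (Midnight Sun): author_id=3 -> matches Taylor
  - book 5 (The Iron Gate): author_id=2 -> matches Green
  - book 6 (Empty Rooms): author_id=1 -> matches Allen
  - book 7 (The Last Train): author_id=NULL, no match -> dropped
  - book 8 (Winter Gardens): author_id=3 -> matches Taylor
  - book 9 (River Crossing): author_id=2 -> matches Green
So 1 of 9 rows is dropped.

SQL:
SELECT a.title, b.name AS author
FROM books a
INNER JOIN authors b ON a.author_id = b.id

Result:
title          | author
---------------+-------
Broken Clocks  | Green 
The Long Road  | Green 
The Glass Key  | Taylor
Midnight Sun   | Taylor
The Iron Gate  | Green 
Empty Rooms    | Allen 
Winter Gardens | Taylor
River Crossing | Green 


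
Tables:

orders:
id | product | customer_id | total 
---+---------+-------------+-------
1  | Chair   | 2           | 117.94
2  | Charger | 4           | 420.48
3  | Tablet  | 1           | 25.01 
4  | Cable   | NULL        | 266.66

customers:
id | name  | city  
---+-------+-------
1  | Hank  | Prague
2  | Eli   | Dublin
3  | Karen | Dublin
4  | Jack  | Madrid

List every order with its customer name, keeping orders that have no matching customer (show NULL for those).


LEFT JOIN keeps every row from orders (the left table); where customer_id has no match in customers, the customer columns become NULL. Walk through each order:
  - order 1 (Chair): customer_id=2 -> matches Eli
  - order 2 (Charger): customer_id=4 -> matches Jack
  - order 3 (Tablet): customer_id=1 -> matches Hank
  - order 4 (Cable): customer_id=NULL, no match -> kept with NULL
All 4 rows appear; 1 has NULL customer.

SQL:
SELECT a.product, b.name AS customer
FROM orders a
LEFT JOIN customers b ON a.customer_id = b.id

Result:
product | customer
--------+---------
Chair   | Eli     
Charger | Jack    
Tablet  | Hank    
Cable   | NULL    


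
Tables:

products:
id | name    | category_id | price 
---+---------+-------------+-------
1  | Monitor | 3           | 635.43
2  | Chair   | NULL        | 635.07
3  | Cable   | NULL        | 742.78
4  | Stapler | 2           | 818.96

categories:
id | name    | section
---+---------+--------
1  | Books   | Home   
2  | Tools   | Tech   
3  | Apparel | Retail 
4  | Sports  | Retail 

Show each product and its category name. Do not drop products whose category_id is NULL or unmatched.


LEFT JOIN keeps every row from products (the left table); where category_id has no match in categories, the category columns become NULL. Walk through each product:
  - product 1 (Monitor): category_id=3 -> matches Apparel
  - product 2 (Chair): category_id=NULL, no match -> kept with NULL
  - product 3 (Cable): category_id=NULL, no match -> kept with NULL
  - product 4 (Stapler): category_id=2 -> matches Tools
All 4 rows appear; 2 have NULL category.

SQL:
SELECT a.name, b.name AS category
FROM products a
LEFT JOIN categories b ON a.category_id = b.id

Result:
name    | category
--------+---------
Monitor | Apparel 
Chair   | NULL    
Cable   | NULL    
Stapler | Tools   


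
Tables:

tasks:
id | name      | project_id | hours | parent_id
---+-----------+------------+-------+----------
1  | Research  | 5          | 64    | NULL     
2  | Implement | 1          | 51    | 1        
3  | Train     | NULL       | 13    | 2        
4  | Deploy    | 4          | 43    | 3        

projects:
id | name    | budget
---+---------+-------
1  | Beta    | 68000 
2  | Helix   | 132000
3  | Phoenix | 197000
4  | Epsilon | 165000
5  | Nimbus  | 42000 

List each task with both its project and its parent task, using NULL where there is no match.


Two LEFT JOINs from the same base table tasks: one to projects via project_id, one to tasks itself via parent_id. Both are LEFT so every task is preserved.
Match against projects:
  - task 1 (Research): project_id=5 -> matches Nimbus
  - task 2 (Implement): project_id=1 -> matches Beta
  - task 3 (Train): project_id=NULL, no match -> kept with NULL
  - task 4 (Deploy): project_id=4 -> matches Epsilon
Match against tasks (self):
  - task 1 (Research): parent_id=NULL -> NULL
  - task 2 (Implement): parent_id=1 -> Research
  - task 3 (Train): parent_id=2 -> Implement
  - task 4 (Deploy): parent_id=3 -> Train

SQL:
SELECT a.name, b.name AS project, c.name AS parent
FROM tasks a
LEFT JOIN projects b ON a.project_id = b.id
LEFT JOIN tasks c ON a.parent_id = c.id

Result:
name      | project | parent   
----------+---------+----------
Research  | Nimbus  | NULL     
Implement | Beta    | Research 
Train     | NULL    | Implement
Deploy    | Epsilon | Train    


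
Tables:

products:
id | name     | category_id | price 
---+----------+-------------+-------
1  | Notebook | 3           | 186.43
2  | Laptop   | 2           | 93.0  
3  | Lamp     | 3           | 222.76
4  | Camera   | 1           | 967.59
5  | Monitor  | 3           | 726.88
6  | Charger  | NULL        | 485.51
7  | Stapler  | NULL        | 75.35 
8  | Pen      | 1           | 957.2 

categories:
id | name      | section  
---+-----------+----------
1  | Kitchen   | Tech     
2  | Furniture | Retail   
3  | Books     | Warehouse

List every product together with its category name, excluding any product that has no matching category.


INNER JOIN keeps only products rows whose category_id matches an id in categories. Walk through each product:
  - product 1 (Notebook): category_id=3 -> matches Books
  - product 2 (Laptop): category_id=2 -> matches Furniture
  - product 3 (Lamp): category_id=3 -> matches Books
  - product 4 (Camera): category_id=1 -> matches Kitchen
  - product 5 (Monitor): category_id=3 -> matches Books
  - product 6 (Charger): category_id=NULL, no match -> dropped
  - product 7 (Stapler): category_id=NULL, no match -> dropped
  - product 8 (Pen): category_id=1 -> matches Kitchen
So 2 of 8 rows are dropped.

SQL:
SELECT a.name, b.name AS category
FROM products a
INNER JOIN categories b ON a.category_id = b.id

Result:
name     | category 
---------+----------
Notebook | Books    
Laptop   | Furniture
Lamp     | Books    
Camera   | Kitchen  
Monitor  | Books    
Pen      | Kitchen  
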